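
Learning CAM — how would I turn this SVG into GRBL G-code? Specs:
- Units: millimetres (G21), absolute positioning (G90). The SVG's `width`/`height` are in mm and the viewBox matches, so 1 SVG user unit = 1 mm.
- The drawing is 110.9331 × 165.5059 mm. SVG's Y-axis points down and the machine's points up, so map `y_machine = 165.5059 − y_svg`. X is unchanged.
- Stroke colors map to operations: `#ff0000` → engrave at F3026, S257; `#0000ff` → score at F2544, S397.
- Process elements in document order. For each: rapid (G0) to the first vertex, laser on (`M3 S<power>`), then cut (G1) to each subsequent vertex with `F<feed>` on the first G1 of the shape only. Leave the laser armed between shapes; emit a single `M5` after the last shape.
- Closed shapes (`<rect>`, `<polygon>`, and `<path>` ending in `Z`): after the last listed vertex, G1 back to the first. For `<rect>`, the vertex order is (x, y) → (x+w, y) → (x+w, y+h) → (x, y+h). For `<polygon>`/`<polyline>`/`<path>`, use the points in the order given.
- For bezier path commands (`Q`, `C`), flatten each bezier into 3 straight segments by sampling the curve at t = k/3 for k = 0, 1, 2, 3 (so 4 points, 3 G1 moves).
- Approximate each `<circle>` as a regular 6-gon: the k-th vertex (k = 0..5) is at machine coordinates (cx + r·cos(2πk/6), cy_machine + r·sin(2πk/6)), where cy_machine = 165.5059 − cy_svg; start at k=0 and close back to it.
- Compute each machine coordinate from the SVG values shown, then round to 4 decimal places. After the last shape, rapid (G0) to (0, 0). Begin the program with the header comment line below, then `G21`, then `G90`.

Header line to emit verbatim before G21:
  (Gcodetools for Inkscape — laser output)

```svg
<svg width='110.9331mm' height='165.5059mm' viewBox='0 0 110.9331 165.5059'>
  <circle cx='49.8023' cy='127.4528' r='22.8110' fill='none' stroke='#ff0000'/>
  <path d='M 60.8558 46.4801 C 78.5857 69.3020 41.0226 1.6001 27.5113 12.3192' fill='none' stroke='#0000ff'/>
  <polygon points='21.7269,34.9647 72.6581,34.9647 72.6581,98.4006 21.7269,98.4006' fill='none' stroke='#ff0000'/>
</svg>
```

viewBox `0 0 110.9331 165.5059` with mm width/height → 1 unit = 1 mm. Flip: y_m = 165.5059 − y_svg.

**Shape 1** — `<circle>` circle, stroke `#ff0000` → engrave (S257, F3026). Machine vertices: (72.6133,38.0531) → (61.2078,57.8080) → (38.3968,57.8080) → (26.9913,38.0531) → (38.3968,18.2982) → (61.2078,18.2982) → (72.6133,38.0531). Closed: final G1 returns to the first vertex.

**Shape 2** — `<path>` cubic bezier, stroke `#0000ff` → score (S397, F2544). Control points (SVG): P0=(60.8558,46.4801), P1=(78.5857,69.3020), P2=(41.0226,1.6001), P3=(27.5113,12.3192); sampled at t=k/3. Machine vertices: (60.8558,119.0258) → (63.0934,120.1213) → (46.1012,144.0227) → (27.5113,153.1867). Open path.

**Shape 3** — `<polygon>` rectangle, stroke `#ff0000` → engrave (S257, F3026). Machine vertices: (21.7269,130.5412) → (72.6581,130.5412) → (72.6581,67.1053) → (21.7269,67.1053) → (21.7269,130.5412). Closed: final G1 returns to the first vertex.

(Gcodetools for Inkscape — laser output)
G21
G90
G0 X72.6133 Y38.0531
M3 S257
G1 X61.2078 Y57.8080 F3026
G1 X38.3968 Y57.8080
G1 X26.9913 Y38.0531
G1 X38.3968 Y18.2982
G1 X61.2078 Y18.2982
G1 X72.6133 Y38.0531
G0 X60.8558 Y119.0258
M3 S397
G1 X63.0934 Y120.1213 F2544
G1 X46.1012 Y144.0227
G1 X27.5113 Y153.1867
G0 X21.7269 Y130.5412
M3 S257
G1 X72.6581 Y130.5412 F3026
G1 X72.6581 Y67.1053
G1 X21.7269 Y67.1053
G1 X21.7269 Y130.5412
M5
G0 X0.0000 Y0.0000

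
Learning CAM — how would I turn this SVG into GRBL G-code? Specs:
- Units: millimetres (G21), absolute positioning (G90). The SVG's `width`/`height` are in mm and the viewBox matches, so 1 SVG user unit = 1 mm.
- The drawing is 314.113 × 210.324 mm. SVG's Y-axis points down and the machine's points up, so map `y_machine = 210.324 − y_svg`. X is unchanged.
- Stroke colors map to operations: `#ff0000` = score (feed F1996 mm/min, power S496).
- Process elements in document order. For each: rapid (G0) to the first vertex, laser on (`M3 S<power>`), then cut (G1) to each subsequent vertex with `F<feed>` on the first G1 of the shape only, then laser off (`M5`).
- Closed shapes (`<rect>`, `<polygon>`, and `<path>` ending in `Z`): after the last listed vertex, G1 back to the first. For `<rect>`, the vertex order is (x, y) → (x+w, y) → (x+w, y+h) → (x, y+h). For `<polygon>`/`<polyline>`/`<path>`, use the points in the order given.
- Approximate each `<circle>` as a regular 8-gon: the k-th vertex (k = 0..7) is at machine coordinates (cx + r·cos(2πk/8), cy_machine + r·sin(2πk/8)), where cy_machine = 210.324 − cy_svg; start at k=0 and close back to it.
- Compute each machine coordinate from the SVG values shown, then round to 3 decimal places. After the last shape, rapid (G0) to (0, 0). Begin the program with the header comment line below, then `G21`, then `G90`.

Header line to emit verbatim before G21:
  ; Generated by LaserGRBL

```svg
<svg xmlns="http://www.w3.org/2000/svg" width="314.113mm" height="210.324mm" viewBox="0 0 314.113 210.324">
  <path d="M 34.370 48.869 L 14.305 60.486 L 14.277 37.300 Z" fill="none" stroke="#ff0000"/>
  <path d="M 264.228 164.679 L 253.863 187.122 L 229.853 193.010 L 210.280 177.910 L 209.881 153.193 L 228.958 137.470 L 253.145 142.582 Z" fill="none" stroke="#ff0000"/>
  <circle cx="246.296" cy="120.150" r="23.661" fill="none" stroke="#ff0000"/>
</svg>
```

; Generated by LaserGRBL
G21
G90
G0 X34.370 Y161.455
M3 S496
G1 X14.305 Y149.838 F1996
G1 X14.277 Y173.024
G1 X34.370 Y161.455
M5
G0 X264.228 Y45.645
M3 S496
G1 X253.863 Y23.202 F1996
G1 X229.853 Y17.314
G1 X210.280 Y32.414
G1 X209.881 Y57.131
G1 X228.958 Y72.854
G1 X253.145 Y67.742
G1 X264.228 Y45.645
M5
G0 X269.957 Y90.174
M3 S496
G1 X263.027 Y106.905 F1996
G1 X246.296 Y113.835
G1 X229.565 Y106.905
G1 X222.635 Y90.174
G1 X229.565 Y73.443
G1 X246.296 Y66.513
G1 X263.027 Y73.443
G1 X269.957 Y90.174
M5
G0 X0.000 Y0.000

1 u = 1 mm; y_m = 210.324 − y.

[1] `<path>` regular polygon, #ff0000→score S496 F1996: (34.370,161.455) → (14.305,149.838) → (14.277,173.024) → (34.370,161.455) (closed)

[2] `<path>` regular polygon, #ff0000→score S496 F1996: (264.228,45.645) → (253.863,23.202) → (229.853,17.314) → (210.280,32.414) → (209.881,57.131) → (228.958,72.854) → (253.145,67.742) → (264.228,45.645) (closed)

[3] `<circle>` circle, #ff0000→score S496 F1996: (269.957,90.174) → (263.027,106.905) → (246.296,113.835) → (229.565,106.905) → (222.635,90.174) → (229.565,73.443) → (246.296,66.513) → (263.027,73.443) → (269.957,90.174) (closed)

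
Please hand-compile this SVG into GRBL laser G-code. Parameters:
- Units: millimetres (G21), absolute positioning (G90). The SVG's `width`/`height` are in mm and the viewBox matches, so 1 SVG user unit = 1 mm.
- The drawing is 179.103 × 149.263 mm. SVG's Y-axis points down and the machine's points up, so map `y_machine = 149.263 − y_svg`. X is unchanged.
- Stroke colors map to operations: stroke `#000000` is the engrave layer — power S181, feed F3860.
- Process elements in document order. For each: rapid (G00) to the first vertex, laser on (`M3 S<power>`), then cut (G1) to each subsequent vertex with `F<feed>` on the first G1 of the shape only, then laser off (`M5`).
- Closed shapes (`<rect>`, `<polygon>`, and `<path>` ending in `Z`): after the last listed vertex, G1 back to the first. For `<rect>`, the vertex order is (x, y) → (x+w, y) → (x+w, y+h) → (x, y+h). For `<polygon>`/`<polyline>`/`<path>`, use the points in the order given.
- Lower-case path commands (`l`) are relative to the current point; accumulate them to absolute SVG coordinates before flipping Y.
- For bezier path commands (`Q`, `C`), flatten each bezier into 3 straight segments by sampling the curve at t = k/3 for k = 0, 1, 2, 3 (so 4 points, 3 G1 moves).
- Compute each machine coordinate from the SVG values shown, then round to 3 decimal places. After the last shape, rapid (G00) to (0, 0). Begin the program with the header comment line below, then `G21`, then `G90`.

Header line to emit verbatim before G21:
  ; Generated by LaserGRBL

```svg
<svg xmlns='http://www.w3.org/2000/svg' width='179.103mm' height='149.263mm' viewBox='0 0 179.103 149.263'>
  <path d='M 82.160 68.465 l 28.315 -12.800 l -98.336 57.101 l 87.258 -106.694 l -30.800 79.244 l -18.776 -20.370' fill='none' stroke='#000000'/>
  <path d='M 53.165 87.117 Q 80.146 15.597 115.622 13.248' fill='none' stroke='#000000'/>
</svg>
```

Since the viewBox matches the mm dimensions, user units are millimetres directly. The only transform is the Y-flip y_m = 149.263 − y_svg.

Shape 1 is a open polyline drawn with `<path>`. Its stroke #000000 means engrave at S181, F3860. After flipping Y the toolpath is (82.160,80.798) → (110.475,93.598) → (12.139,36.497) → (99.397,143.191) → (68.597,63.947) → (49.821,84.317).

Shape 2 is a quadratic bezier drawn with `<path>`. Its stroke #000000 means engrave at S181, F3860. After flipping Y the toolpath is (53.165,62.146) → (72.096,102.140) → (92.915,126.763) → (115.622,136.015).

; Generated by LaserGRBL
G21
G90
G00 X82.160 Y80.798
M3 S181
G1 X110.475 Y93.598 F3860
G1 X12.139 Y36.497
G1 X99.397 Y143.191
G1 X68.597 Y63.947
G1 X49.821 Y84.317
M5
G00 X53.165 Y62.146
M3 S181
G1 X72.096 Y102.140 F3860
G1 X92.915 Y126.763
G1 X115.622 Y136.015
M5
G00 X0.000 Y0.000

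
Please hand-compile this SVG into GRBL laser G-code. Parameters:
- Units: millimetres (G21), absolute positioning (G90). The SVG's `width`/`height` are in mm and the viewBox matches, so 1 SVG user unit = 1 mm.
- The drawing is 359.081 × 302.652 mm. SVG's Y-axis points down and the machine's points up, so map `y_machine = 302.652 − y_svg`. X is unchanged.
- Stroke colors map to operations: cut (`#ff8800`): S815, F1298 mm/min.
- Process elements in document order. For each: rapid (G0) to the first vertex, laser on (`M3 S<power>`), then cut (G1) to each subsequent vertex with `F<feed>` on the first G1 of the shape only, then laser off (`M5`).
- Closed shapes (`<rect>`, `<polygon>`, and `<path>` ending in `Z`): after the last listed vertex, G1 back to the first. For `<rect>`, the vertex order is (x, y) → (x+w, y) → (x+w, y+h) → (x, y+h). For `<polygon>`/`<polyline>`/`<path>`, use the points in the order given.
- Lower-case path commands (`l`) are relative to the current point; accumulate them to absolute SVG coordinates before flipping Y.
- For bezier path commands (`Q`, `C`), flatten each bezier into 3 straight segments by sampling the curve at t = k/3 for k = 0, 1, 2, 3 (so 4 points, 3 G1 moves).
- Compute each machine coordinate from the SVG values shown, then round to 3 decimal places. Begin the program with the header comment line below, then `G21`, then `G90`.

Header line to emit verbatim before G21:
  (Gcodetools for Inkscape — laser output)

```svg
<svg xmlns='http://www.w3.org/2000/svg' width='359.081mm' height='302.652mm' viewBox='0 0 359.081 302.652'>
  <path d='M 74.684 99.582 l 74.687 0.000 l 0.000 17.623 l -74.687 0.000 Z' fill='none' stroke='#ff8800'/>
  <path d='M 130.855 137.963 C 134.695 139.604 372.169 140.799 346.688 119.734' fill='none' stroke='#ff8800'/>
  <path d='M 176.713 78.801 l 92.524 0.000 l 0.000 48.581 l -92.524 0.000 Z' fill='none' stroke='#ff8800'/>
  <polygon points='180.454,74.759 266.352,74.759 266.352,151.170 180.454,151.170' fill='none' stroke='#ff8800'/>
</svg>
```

(Gcodetools for Inkscape — laser output)
G21
G90
G0 X74.684 Y203.070
M3 S815
G1 X149.371 Y203.070 F1298
G1 X149.371 Y185.447
G1 X74.684 Y185.447
G1 X74.684 Y203.070
M5
G0 X130.855 Y164.689
M3 S815
G1 X194.181 Y164.005 F1298
G1 X302.910 Y168.465
G1 X346.688 Y182.918
M5
G0 X176.713 Y223.851
M3 S815
G1 X269.237 Y223.851 F1298
G1 X269.237 Y175.270
G1 X176.713 Y175.270
G1 X176.713 Y223.851
M5
G0 X180.454 Y227.893
M3 S815
G1 X266.352 Y227.893 F1298
G1 X266.352 Y151.482
G1 X180.454 Y151.482
G1 X180.454 Y227.893
M5

viewBox `0 0 359.081 302.652` with mm width/height → 1 unit = 1 mm. Flip: y_m = 302.652 − y_svg.

**Shape 1** — `<path>` rectangle, stroke `#ff8800` → cut (S815, F1298). Machine vertices: (74.684,203.070) → (149.371,203.070) → (149.371,185.447) → (74.684,185.447) → (74.684,203.070). Closed: final G1 returns to the first vertex.

**Shape 2** — `<path>` cubic bezier, stroke `#ff8800` → cut (S815, F1298). Control points (SVG): P0=(130.855,137.963), P1=(134.695,139.604), P2=(372.169,140.799), P3=(346.688,119.734); sampled at t=k/3. Machine vertices: (130.855,164.689) → (194.181,164.005) → (302.910,168.465) → (346.688,182.918). Open path.

**Shape 3** — `<path>` rectangle, stroke `#ff8800` → cut (S815, F1298). Machine vertices: (176.713,223.851) → (269.237,223.851) → (269.237,175.270) → (176.713,175.270) → (176.713,223.851). Closed: final G1 returns to the first vertex.

**Shape 4** — `<polygon>` rectangle, stroke `#ff8800` → cut (S815, F1298). Machine vertices: (180.454,227.893) → (266.352,227.893) → (266.352,151.482) → (180.454,151.482) → (180.454,227.893). Closed: final G1 returns to the first vertex.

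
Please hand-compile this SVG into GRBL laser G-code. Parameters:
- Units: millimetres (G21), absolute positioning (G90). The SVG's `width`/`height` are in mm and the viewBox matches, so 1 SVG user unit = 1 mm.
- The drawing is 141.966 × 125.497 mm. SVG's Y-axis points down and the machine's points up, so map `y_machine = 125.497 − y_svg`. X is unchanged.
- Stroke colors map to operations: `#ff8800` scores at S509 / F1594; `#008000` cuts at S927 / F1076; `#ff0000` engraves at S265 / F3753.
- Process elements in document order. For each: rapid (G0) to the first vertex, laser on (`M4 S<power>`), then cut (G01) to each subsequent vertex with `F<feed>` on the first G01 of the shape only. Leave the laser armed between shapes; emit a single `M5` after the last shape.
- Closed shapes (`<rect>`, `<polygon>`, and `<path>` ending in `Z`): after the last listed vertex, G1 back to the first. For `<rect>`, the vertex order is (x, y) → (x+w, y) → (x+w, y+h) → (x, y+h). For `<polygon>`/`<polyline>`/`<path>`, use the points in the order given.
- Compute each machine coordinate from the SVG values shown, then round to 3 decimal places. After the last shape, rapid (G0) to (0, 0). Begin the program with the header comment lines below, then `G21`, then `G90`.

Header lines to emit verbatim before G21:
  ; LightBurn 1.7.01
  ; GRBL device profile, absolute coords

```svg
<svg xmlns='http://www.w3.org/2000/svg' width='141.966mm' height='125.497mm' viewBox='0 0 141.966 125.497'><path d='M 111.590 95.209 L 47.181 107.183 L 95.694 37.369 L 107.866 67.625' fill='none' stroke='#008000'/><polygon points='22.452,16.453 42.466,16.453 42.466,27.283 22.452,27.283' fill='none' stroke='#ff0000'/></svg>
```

1 u = 1 mm; y_m = 125.497 − y.

[1] `<path>` open polyline, #008000→cut S927 F1076: (111.590,30.288) → (47.181,18.314) → (95.694,88.128) → (107.866,57.872)

[2] `<polygon>` rectangle, #ff0000→engrave S265 F3753: (22.452,109.044) → (42.466,109.044) → (42.466,98.214) → (22.452,98.214) → (22.452,109.044) (closed)

; LightBurn 1.7.01
; GRBL device profile, absolute coords
G21
G90
G0 X111.590 Y30.288
M4 S927
G01 X47.181 Y18.314 F1076
G01 X95.694 Y88.128
G01 X107.866 Y57.872
G0 X22.452 Y109.044
M4 S265
G01 X42.466 Y109.044 F3753
G01 X42.466 Y98.214
G01 X22.452 Y98.214
G01 X22.452 Y109.044
M5
G0 X0.000 Y0.000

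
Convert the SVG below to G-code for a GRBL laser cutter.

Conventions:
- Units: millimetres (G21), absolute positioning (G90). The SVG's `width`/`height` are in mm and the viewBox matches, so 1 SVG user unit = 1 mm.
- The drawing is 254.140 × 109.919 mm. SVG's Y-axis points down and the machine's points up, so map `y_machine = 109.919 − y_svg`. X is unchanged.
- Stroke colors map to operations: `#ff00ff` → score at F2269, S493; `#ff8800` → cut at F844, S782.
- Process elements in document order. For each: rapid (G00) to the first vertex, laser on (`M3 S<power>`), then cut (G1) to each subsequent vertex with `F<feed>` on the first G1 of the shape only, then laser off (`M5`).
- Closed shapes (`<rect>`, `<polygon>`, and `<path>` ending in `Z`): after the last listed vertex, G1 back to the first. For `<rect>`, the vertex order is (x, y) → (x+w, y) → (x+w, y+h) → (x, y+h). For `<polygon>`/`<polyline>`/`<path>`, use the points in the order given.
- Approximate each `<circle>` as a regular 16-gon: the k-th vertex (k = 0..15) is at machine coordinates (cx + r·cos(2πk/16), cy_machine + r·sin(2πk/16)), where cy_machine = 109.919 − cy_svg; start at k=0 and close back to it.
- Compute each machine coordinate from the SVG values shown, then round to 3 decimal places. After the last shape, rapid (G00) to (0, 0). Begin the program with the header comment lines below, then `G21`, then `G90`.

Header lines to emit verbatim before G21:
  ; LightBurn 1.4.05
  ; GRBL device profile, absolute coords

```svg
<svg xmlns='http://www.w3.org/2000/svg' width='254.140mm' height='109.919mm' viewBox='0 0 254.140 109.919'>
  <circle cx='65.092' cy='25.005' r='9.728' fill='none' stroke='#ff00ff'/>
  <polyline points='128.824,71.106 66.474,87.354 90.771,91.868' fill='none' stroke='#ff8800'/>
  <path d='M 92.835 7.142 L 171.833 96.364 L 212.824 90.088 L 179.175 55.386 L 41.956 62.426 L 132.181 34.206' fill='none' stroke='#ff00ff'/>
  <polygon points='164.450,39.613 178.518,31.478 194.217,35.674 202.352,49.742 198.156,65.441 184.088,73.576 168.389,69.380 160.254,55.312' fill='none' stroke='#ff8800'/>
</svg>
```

; LightBurn 1.4.05
; GRBL device profile, absolute coords
G21
G90
G00 X74.820 Y84.914
M3 S493
G1 X74.080 Y88.637 F2269
G1 X71.971 Y91.793
G1 X68.815 Y93.902
G1 X65.092 Y94.642
G1 X61.369 Y93.902
G1 X58.213 Y91.793
G1 X56.104 Y88.637
G1 X55.364 Y84.914
G1 X56.104 Y81.191
G1 X58.213 Y78.035
G1 X61.369 Y75.926
G1 X65.092 Y75.186
G1 X68.815 Y75.926
G1 X71.971 Y78.035
G1 X74.080 Y81.191
G1 X74.820 Y84.914
M5
G00 X128.824 Y38.813
M3 S782
G1 X66.474 Y22.565 F844
G1 X90.771 Y18.051
M5
G00 X92.835 Y102.777
M3 S493
G1 X171.833 Y13.555 F2269
G1 X212.824 Y19.831
G1 X179.175 Y54.533
G1 X41.956 Y47.493
G1 X132.181 Y75.713
M5
G00 X164.450 Y70.306
M3 S782
G1 X178.518 Y78.441 F844
G1 X194.217 Y74.245
G1 X202.352 Y60.177
G1 X198.156 Y44.478
G1 X184.088 Y36.343
G1 X168.389 Y40.539
G1 X160.254 Y54.607
G1 X164.450 Y70.306
M5
G00 X0.000 Y0.000

1 u = 1 mm; y_m = 109.919 − y.

[1] `<circle>` circle, #ff00ff→score S493 F2269: (74.820,84.914) → (74.080,88.637) → (71.971,91.793) → (68.815,93.902) → (65.092,94.642) → (61.369,93.902) → (58.213,91.793) → (56.104,88.637) → (55.364,84.914) → (56.104,81.191) → (58.213,78.035) → (61.369,75.926) → (65.092,75.186) → (68.815,75.926) → (71.971,78.035) → (74.080,81.191) → (74.820,84.914) (closed)

[2] `<polyline>` open polyline, #ff8800→cut S782 F844: (128.824,38.813) → (66.474,22.565) → (90.771,18.051)

[3] `<path>` open polyline, #ff00ff→score S493 F2269: (92.835,102.777) → (171.833,13.555) → (212.824,19.831) → (179.175,54.533) → (41.956,47.493) → (132.181,75.713)

[4] `<polygon>` regular polygon, #ff8800→cut S782 F844: (164.450,70.306) → (178.518,78.441) → (194.217,74.245) → (202.352,60.177) → (198.156,44.478) → (184.088,36.343) → (168.389,40.539) → (160.254,54.607) → (164.450,70.306) (closed)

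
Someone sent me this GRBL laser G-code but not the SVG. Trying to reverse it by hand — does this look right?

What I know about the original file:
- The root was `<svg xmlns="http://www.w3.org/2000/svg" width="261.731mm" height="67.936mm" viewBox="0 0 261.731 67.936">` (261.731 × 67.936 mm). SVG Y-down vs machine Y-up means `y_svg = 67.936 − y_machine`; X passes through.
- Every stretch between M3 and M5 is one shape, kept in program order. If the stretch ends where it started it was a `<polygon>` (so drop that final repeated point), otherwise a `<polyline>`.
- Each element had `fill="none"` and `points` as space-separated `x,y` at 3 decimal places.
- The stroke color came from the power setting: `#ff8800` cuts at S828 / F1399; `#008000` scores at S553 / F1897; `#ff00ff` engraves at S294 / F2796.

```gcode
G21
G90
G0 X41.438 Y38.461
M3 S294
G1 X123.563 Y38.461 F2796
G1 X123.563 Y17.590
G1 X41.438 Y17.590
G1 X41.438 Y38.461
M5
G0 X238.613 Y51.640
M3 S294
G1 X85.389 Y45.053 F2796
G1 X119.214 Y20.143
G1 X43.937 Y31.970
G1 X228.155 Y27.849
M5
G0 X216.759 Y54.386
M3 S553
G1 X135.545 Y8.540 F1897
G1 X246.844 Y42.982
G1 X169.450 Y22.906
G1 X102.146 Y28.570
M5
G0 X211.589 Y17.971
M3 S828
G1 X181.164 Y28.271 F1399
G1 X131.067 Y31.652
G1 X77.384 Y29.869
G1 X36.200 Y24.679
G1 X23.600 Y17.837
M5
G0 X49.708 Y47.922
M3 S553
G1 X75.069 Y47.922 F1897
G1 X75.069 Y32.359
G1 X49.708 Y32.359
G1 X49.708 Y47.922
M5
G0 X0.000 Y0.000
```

y_svg = 67.936 − y_m.

[1] S294→`#ff00ff` (engrave); closed run; points: 41.438,29.475 123.563,29.475 123.563,50.346 41.438,50.346

[2] S294→`#ff00ff` (engrave); open run; points: 238.613,16.296 85.389,22.883 119.214,47.793 43.937,35.966 228.155,40.087

[3] S553→`#008000` (score); open run; points: 216.759,13.550 135.545,59.396 246.844,24.954 169.450,45.030 102.146,39.366

[4] S828→`#ff8800` (cut); open run; points: 211.589,49.965 181.164,39.665 131.067,36.284 77.384,38.067 36.200,43.257 23.600,50.099

[5] S553→`#008000` (score); closed run; points: 49.708,20.014 75.069,20.014 75.069,35.577 49.708,35.577

<svg xmlns="http://www.w3.org/2000/svg" width="261.731mm" height="67.936mm" viewBox="0 0 261.731 67.936">
  <polygon points="41.438,29.475 123.563,29.475 123.563,50.346 41.438,50.346" fill="none" stroke="#ff00ff"/>
  <polyline points="238.613,16.296 85.389,22.883 119.214,47.793 43.937,35.966 228.155,40.087" fill="none" stroke="#ff00ff"/>
  <polyline points="216.759,13.550 135.545,59.396 246.844,24.954 169.450,45.030 102.146,39.366" fill="none" stroke="#008000"/>
  <polyline points="211.589,49.965 181.164,39.665 131.067,36.284 77.384,38.067 36.200,43.257 23.600,50.099" fill="none" stroke="#ff8800"/>
  <polygon points="49.708,20.014 75.069,20.014 75.069,35.577 49.708,35.577" fill="none" stroke="#008000"/>
</svg>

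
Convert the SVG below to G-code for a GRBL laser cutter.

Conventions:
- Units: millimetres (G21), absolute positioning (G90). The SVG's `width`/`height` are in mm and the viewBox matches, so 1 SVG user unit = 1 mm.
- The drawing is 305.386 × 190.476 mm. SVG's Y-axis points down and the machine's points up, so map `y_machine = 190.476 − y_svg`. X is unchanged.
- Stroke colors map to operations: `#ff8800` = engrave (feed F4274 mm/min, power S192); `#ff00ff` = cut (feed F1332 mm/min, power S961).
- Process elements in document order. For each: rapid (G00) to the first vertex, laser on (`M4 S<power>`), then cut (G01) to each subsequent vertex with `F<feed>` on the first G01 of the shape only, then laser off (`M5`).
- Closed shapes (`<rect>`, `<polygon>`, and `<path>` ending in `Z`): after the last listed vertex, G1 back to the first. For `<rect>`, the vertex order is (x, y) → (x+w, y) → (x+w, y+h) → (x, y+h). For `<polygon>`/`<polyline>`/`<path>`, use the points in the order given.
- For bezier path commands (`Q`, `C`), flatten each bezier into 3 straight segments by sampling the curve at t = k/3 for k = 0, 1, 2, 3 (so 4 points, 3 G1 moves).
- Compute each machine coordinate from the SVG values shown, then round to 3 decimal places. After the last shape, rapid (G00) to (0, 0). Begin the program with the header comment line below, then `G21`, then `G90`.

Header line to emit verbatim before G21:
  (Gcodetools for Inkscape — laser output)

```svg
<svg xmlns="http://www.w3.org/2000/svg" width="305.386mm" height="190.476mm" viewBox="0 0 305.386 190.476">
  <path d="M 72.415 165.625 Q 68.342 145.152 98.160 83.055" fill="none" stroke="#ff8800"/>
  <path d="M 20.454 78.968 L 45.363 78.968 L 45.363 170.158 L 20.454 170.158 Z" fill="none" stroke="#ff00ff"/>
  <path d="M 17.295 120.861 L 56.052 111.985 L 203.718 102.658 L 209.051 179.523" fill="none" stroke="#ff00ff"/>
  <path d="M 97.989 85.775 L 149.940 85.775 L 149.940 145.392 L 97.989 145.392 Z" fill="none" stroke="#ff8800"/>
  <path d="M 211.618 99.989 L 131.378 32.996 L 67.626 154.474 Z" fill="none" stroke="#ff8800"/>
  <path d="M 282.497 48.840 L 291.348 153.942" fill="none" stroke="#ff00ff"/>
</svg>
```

1 u = 1 mm; y_m = 190.476 − y.

[1] `<path>` quadratic bezier, #ff8800→engrave S192 F4274: (72.415,24.851) → (73.465,43.125) → (82.047,70.648) → (98.160,107.421)

[2] `<path>` rectangle, #ff00ff→cut S961 F1332: (20.454,111.508) → (45.363,111.508) → (45.363,20.318) → (20.454,20.318) → (20.454,111.508) (closed)

[3] `<path>` open polyline, #ff00ff→cut S961 F1332: (17.295,69.615) → (56.052,78.491) → (203.718,87.818) → (209.051,10.953)

[4] `<path>` rectangle, #ff8800→engrave S192 F4274: (97.989,104.701) → (149.940,104.701) → (149.940,45.084) → (97.989,45.084) → (97.989,104.701) (closed)

[5] `<path>` closed polygon, #ff8800→engrave S192 F4274: (211.618,90.487) → (131.378,157.480) → (67.626,36.002) → (211.618,90.487) (closed)

[6] `<path>` line segment, #ff00ff→cut S961 F1332: (282.497,141.636) → (291.348,36.534)

(Gcodetools for Inkscape — laser output)
G21
G90
G00 X72.415 Y24.851
M4 S192
G01 X73.465 Y43.125 F4274
G01 X82.047 Y70.648
G01 X98.160 Y107.421
M5
G00 X20.454 Y111.508
M4 S961
G01 X45.363 Y111.508 F1332
G01 X45.363 Y20.318
G01 X20.454 Y20.318
G01 X20.454 Y111.508
M5
G00 X17.295 Y69.615
M4 S961
G01 X56.052 Y78.491 F1332
G01 X203.718 Y87.818
G01 X209.051 Y10.953
M5
G00 X97.989 Y104.701
M4 S192
G01 X149.940 Y104.701 F4274
G01 X149.940 Y45.084
G01 X97.989 Y45.084
G01 X97.989 Y104.701
M5
G00 X211.618 Y90.487
M4 S192
G01 X131.378 Y157.480 F4274
G01 X67.626 Y36.002
G01 X211.618 Y90.487
M5
G00 X282.497 Y141.636
M4 S961
G01 X291.348 Y36.534 F1332
M5
G00 X0.000 Y0.000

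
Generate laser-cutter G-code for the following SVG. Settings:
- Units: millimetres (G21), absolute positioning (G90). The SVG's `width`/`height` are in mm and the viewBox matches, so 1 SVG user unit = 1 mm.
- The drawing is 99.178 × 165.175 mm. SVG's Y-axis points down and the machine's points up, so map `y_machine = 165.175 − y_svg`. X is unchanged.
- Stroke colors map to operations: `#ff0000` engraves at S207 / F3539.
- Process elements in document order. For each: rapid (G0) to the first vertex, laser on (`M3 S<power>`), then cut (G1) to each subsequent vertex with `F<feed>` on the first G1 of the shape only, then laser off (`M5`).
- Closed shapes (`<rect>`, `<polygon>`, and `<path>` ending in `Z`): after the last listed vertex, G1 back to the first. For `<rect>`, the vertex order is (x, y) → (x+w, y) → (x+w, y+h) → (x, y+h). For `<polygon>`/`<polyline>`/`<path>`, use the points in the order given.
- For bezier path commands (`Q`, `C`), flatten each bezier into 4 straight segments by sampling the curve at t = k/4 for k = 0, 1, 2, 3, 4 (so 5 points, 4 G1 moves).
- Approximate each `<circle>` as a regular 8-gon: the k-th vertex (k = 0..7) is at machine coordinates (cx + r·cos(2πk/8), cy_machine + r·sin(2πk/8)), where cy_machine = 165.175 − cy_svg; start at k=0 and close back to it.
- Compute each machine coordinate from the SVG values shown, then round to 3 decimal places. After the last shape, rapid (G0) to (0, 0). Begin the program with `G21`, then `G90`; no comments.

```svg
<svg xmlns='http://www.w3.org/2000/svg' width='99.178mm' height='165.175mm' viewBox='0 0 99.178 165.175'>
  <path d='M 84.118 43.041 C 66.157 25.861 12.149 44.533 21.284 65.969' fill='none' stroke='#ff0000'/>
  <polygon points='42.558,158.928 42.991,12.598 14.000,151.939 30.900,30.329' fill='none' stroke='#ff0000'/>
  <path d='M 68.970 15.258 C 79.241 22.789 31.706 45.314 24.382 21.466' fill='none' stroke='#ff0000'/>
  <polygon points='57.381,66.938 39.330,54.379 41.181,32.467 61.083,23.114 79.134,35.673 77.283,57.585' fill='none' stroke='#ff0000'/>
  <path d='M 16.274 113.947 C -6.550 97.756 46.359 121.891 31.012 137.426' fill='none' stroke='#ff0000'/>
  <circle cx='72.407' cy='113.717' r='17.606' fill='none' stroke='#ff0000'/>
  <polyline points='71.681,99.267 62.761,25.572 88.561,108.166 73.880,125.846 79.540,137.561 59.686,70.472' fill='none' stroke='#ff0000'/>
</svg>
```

1 u = 1 mm; y_m = 165.175 − y.

[1] `<path>` cubic bezier, #ff0000→engrave S207 F3539: (84.118,122.134) → (65.438,128.814) → (42.540,125.151) → (24.722,114.248) → (21.284,99.206)

[2] `<polygon>` closed polygon, #ff0000→engrave S207 F3539: (42.558,6.247) → (42.991,152.577) → (14.000,13.236) → (30.900,134.846) → (42.558,6.247) (closed)

[3] `<path>` cubic bezier, #ff0000→engrave S207 F3539: (68.970,149.917) → (67.366,142.416) → (53.274,135.046) → (35.883,133.559) → (24.382,143.709)

[4] `<polygon>` regular polygon, #ff0000→engrave S207 F3539: (57.381,98.237) → (39.330,110.796) → (41.181,132.708) → (61.083,142.061) → (79.134,129.502) → (77.283,107.590) → (57.381,98.237) (closed)

[5] `<path>` cubic bezier, #ff0000→engrave S207 F3539: (16.274,51.228) → (11.106,56.575) → (20.839,51.386) → (31.974,40.248) → (31.012,27.749)

[6] `<circle>` circle, #ff0000→engrave S207 F3539: (90.013,51.458) → (84.856,63.907) → (72.407,69.064) → (59.958,63.907) → (54.801,51.458) → (59.958,39.009) → (72.407,33.852) → (84.856,39.009) → (90.013,51.458) (closed)

[7] `<polyline>` open polyline, #ff0000→engrave S207 F3539: (71.681,65.908) → (62.761,139.603) → (88.561,57.009) → (73.880,39.329) → (79.540,27.614) → (59.686,94.703)

G21
G90
G0 X84.118 Y122.134
M3 S207
G1 X65.438 Y128.814 F3539
G1 X42.540 Y125.151
G1 X24.722 Y114.248
G1 X21.284 Y99.206
M5
G0 X42.558 Y6.247
M3 S207
G1 X42.991 Y152.577 F3539
G1 X14.000 Y13.236
G1 X30.900 Y134.846
G1 X42.558 Y6.247
M5
G0 X68.970 Y149.917
M3 S207
G1 X67.366 Y142.416 F3539
G1 X53.274 Y135.046
G1 X35.883 Y133.559
G1 X24.382 Y143.709
M5
G0 X57.381 Y98.237
M3 S207
G1 X39.330 Y110.796 F3539
G1 X41.181 Y132.708
G1 X61.083 Y142.061
G1 X79.134 Y129.502
G1 X77.283 Y107.590
G1 X57.381 Y98.237
M5
G0 X16.274 Y51.228
M3 S207
G1 X11.106 Y56.575 F3539
G1 X20.839 Y51.386
G1 X31.974 Y40.248
G1 X31.012 Y27.749
M5
G0 X90.013 Y51.458
M3 S207
G1 X84.856 Y63.907 F3539
G1 X72.407 Y69.064
G1 X59.958 Y63.907
G1 X54.801 Y51.458
G1 X59.958 Y39.009
G1 X72.407 Y33.852
G1 X84.856 Y39.009
G1 X90.013 Y51.458
M5
G0 X71.681 Y65.908
M3 S207
G1 X62.761 Y139.603 F3539
G1 X88.561 Y57.009
G1 X73.880 Y39.329
G1 X79.540 Y27.614
G1 X59.686 Y94.703
M5
G0 X0.000 Y0.000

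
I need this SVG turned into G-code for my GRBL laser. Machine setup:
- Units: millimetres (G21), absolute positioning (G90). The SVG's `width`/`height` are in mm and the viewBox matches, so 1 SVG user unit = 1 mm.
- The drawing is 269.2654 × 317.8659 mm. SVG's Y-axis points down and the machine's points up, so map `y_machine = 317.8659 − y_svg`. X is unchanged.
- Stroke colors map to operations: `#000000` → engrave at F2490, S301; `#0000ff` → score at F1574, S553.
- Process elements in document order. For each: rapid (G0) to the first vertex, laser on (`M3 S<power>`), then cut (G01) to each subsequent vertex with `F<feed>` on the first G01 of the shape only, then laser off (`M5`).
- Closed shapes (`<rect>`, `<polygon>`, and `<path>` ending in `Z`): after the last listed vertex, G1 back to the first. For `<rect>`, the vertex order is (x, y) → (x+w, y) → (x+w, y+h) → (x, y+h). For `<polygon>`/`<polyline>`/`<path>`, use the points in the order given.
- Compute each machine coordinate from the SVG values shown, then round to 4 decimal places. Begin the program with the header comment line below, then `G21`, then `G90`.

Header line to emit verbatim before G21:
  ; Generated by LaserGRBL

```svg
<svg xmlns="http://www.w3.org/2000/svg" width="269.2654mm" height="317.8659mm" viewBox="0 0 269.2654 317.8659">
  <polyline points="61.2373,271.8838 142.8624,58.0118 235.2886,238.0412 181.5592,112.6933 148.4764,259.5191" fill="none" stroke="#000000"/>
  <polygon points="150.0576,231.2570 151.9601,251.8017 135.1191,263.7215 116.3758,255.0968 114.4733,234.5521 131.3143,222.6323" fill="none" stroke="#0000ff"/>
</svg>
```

; Generated by LaserGRBL
G21
G90
G0 X61.2373 Y45.9821
M3 S301
G01 X142.8624 Y259.8541 F2490
G01 X235.2886 Y79.8247
G01 X181.5592 Y205.1726
G01 X148.4764 Y58.3468
M5
G0 X150.0576 Y86.6089
M3 S553
G01 X151.9601 Y66.0642 F1574
G01 X135.1191 Y54.1444
G01 X116.3758 Y62.7691
G01 X114.4733 Y83.3138
G01 X131.3143 Y95.2336
G01 X150.0576 Y86.6089
M5

viewBox `0 0 269.2654 317.8659` with mm width/height → 1 unit = 1 mm. Flip: y_m = 317.8659 − y_svg.

**Shape 1** — `<polyline>` open polyline, stroke `#000000` → engrave (S301, F2490). Machine vertices: (61.2373,45.9821) → (142.8624,259.8541) → (235.2886,79.8247) → (181.5592,205.1726) → (148.4764,58.3468). Open path.

**Shape 2** — `<polygon>` regular polygon, stroke `#0000ff` → score (S553, F1574). Machine vertices: (150.0576,86.6089) → (151.9601,66.0642) → (135.1191,54.1444) → (116.3758,62.7691) → (114.4733,83.3138) → (131.3143,95.2336) → (150.0576,86.6089). Closed: final G1 returns to the first vertex.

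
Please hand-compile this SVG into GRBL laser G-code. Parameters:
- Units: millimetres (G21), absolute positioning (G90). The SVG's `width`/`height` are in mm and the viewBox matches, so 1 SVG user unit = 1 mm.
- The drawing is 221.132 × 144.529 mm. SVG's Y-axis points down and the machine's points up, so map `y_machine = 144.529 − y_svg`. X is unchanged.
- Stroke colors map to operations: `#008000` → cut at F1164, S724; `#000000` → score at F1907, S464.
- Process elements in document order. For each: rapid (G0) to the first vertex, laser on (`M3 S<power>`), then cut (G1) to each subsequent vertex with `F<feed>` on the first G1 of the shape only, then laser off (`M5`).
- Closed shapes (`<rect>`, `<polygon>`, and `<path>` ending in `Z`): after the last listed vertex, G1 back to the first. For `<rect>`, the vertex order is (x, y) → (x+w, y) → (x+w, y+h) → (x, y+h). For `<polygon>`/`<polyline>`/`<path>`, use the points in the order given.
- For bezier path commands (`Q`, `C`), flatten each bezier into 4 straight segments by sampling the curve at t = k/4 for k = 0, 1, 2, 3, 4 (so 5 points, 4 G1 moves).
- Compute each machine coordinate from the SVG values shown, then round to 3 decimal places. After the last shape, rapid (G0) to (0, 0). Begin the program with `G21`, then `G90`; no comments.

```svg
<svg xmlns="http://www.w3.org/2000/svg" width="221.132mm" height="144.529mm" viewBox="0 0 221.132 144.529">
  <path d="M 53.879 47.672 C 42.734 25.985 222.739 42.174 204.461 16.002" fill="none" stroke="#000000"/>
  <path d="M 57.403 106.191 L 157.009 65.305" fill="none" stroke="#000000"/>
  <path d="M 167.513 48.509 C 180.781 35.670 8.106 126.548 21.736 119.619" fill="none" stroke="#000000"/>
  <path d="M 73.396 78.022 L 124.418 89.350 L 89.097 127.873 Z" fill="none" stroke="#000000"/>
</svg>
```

1 u = 1 mm; y_m = 144.529 − y.

[1] `<path>` cubic bezier, #000000→score S464 F1907: (53.879,96.857) → (75.276,107.274) → (131.845,111.010) → (187.076,115.587) → (204.461,128.527)

[2] `<path>` line segment, #000000→score S464 F1907: (57.403,38.338) → (157.009,79.224)

[3] `<path>` cubic bezier, #000000→score S464 F1907: (167.513,96.020) → (148.416,89.351) → (94.489,62.681) → (40.629,34.903) → (21.736,24.910)

[4] `<path>` regular polygon, #000000→score S464 F1907: (73.396,66.507) → (124.418,55.179) → (89.097,16.656) → (73.396,66.507) (closed)

G21
G90
G0 X53.879 Y96.857
M3 S464
G1 X75.276 Y107.274 F1907
G1 X131.845 Y111.010
G1 X187.076 Y115.587
G1 X204.461 Y128.527
M5
G0 X57.403 Y38.338
M3 S464
G1 X157.009 Y79.224 F1907
M5
G0 X167.513 Y96.020
M3 S464
G1 X148.416 Y89.351 F1907
G1 X94.489 Y62.681
G1 X40.629 Y34.903
G1 X21.736 Y24.910
M5
G0 X73.396 Y66.507
M3 S464
G1 X124.418 Y55.179 F1907
G1 X89.097 Y16.656
G1 X73.396 Y66.507
M5
G0 X0.000 Y0.000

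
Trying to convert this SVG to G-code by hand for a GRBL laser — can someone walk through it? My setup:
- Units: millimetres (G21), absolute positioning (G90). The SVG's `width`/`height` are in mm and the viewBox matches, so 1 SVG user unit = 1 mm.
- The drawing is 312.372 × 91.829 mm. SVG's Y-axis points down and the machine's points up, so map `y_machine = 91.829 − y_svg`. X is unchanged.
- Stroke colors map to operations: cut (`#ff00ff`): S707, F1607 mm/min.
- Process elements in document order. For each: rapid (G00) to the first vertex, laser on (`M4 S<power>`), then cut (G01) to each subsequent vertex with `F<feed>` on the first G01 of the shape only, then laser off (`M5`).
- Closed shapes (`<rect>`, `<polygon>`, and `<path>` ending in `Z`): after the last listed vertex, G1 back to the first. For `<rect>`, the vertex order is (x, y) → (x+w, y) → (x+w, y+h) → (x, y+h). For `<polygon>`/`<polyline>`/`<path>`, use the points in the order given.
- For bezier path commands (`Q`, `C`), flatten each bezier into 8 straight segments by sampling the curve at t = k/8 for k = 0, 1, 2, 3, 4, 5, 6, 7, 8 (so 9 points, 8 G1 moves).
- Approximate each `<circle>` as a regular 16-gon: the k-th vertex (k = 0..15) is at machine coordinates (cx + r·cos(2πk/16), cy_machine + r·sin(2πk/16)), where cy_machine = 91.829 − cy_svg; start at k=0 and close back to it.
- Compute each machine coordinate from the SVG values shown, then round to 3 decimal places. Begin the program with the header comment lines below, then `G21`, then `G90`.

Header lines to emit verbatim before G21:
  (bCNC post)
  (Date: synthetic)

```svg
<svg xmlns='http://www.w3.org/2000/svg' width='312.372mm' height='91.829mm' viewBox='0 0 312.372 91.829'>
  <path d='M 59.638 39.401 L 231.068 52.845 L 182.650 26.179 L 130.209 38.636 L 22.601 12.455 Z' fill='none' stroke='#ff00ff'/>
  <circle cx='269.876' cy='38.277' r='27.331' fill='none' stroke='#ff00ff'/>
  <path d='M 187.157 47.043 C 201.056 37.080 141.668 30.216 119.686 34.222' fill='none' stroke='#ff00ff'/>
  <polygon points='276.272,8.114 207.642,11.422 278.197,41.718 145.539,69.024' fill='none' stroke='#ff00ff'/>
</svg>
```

1 u = 1 mm; y_m = 91.829 − y.

[1] `<path>` closed polygon, #ff00ff→cut S707 F1607: (59.638,52.428) → (231.068,38.984) → (182.650,65.650) → (130.209,53.193) → (22.601,79.374) → (59.638,52.428) (closed)

[2] `<circle>` circle, #ff00ff→cut S707 F1607: (297.207,53.552) → (295.127,64.011) → (289.202,72.878) → (280.335,78.803) → (269.876,80.883) → (259.417,78.803) → (250.550,72.878) → (244.625,64.011) → (242.545,53.552) → (244.625,43.093) → (250.550,34.226) → (259.417,28.301) → (269.876,26.221) → (280.335,28.301) → (289.202,34.226) → (295.127,43.093) → (297.207,53.552) (closed)

[3] `<path>` cubic bezier, #ff00ff→cut S707 F1607: (187.157,44.786) → (189.150,48.362) → (185.570,51.556) → (177.713,54.277) → (166.877,56.435) → (154.359,57.938) → (141.457,58.695) → (129.466,58.615) → (119.686,57.607)

[4] `<polygon>` closed polygon, #ff00ff→cut S707 F1607: (276.272,83.715) → (207.642,80.407) → (278.197,50.111) → (145.539,22.805) → (276.272,83.715) (closed)

(bCNC post)
(Date: synthetic)
G21
G90
G00 X59.638 Y52.428
M4 S707
G01 X231.068 Y38.984 F1607
G01 X182.650 Y65.650
G01 X130.209 Y53.193
G01 X22.601 Y79.374
G01 X59.638 Y52.428
M5
G00 X297.207 Y53.552
M4 S707
G01 X295.127 Y64.011 F1607
G01 X289.202 Y72.878
G01 X280.335 Y78.803
G01 X269.876 Y80.883
G01 X259.417 Y78.803
G01 X250.550 Y72.878
G01 X244.625 Y64.011
G01 X242.545 Y53.552
G01 X244.625 Y43.093
G01 X250.550 Y34.226
G01 X259.417 Y28.301
G01 X269.876 Y26.221
G01 X280.335 Y28.301
G01 X289.202 Y34.226
G01 X295.127 Y43.093
G01 X297.207 Y53.552
M5
G00 X187.157 Y44.786
M4 S707
G01 X189.150 Y48.362 F1607
G01 X185.570 Y51.556
G01 X177.713 Y54.277
G01 X166.877 Y56.435
G01 X154.359 Y57.938
G01 X141.457 Y58.695
G01 X129.466 Y58.615
G01 X119.686 Y57.607
M5
G00 X276.272 Y83.715
M4 S707
G01 X207.642 Y80.407 F1607
G01 X278.197 Y50.111
G01 X145.539 Y22.805
G01 X276.272 Y83.715
M5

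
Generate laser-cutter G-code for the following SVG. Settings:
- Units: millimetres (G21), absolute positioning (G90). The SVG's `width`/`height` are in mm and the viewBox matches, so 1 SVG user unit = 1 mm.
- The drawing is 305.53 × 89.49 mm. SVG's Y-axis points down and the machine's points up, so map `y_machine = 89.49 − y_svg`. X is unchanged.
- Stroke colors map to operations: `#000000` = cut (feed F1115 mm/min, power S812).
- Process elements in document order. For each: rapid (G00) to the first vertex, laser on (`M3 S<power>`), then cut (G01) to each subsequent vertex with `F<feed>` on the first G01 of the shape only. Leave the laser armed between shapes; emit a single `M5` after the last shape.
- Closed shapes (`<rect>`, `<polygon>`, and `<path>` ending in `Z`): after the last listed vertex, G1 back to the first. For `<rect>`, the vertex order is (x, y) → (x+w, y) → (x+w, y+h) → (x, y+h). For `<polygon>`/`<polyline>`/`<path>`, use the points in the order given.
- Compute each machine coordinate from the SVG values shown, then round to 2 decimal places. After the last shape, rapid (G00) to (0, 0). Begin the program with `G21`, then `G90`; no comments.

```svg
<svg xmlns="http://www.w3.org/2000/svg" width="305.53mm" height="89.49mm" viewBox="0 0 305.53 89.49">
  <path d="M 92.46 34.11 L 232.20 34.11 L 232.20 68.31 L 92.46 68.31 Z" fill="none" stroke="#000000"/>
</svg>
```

1 u = 1 mm; y_m = 89.49 − y.

[1] `<path>` rectangle, #000000→cut S812 F1115: (92.46,55.38) → (232.20,55.38) → (232.20,21.18) → (92.46,21.18) → (92.46,55.38) (closed)

G21
G90
G00 X92.46 Y55.38
M3 S812
G01 X232.20 Y55.38 F1115
G01 X232.20 Y21.18
G01 X92.46 Y21.18
G01 X92.46 Y55.38
M5
G00 X0.00 Y0.00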